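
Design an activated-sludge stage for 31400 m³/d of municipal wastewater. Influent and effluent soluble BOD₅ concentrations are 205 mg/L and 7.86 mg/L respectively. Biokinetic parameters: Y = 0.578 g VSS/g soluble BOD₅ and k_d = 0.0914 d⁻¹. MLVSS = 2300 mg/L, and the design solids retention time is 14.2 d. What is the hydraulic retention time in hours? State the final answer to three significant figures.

From the SRT design equation V = Y Q (S₀−S) θ_c / [X (1 + k_d θ_c)] = 0.578 × 31400 × (205 − 7.86) × 14.2 / [2300 × (1 + 0.0914 × 14.2)] = 5.08×10^7 / 5285 = 9613 m³.
Hydraulic retention time τ = V/Q = 9613 / 31400 = 0.3062 d = 7.348 h.

τ ≈ 7.35 h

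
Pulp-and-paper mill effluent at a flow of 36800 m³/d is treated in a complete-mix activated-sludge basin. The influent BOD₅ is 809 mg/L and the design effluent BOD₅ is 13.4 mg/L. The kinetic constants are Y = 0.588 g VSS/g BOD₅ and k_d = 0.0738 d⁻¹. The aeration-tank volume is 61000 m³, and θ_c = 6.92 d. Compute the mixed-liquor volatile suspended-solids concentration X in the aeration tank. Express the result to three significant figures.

From V·X·(1 + k_d·θ_c) = Y·Q·(S₀ − S)·θ_c: X = 0.588 × 36800 × (809 − 13.4) × 6.92 / [61000 × (1 + 0.0738 × 6.92)] = 1293 mg/L.

X ≈ 1290 mg/L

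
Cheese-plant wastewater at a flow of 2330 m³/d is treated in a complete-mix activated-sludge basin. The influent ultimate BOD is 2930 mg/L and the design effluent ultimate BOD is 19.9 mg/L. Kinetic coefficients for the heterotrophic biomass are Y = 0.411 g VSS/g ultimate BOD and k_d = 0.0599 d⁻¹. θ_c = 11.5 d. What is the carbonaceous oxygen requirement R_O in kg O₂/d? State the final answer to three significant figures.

The observed yield is Y_obs = Y/(1 + k_d·θ_c) = 0.411 / (1 + 0.0599 × 11.5) = 0.411 / 1.689 = 0.2434 g VSS per g ultimate BOD removed.
Substrate removed = Q·(S₀ − S) = 2330 m³/d × (2930 − 19.9) g/m³ = 6.78×10^6 g/d = 6781 kg/d.
Biomass synthesised: P_X = Y_obs × 6781 = 1650 kg VSS/d.
R_O = Q·ΔS − 1.42 P_X = 6781 − 2343 = 4437 kg O₂/d.

R_O ≈ 4440 kg O₂/d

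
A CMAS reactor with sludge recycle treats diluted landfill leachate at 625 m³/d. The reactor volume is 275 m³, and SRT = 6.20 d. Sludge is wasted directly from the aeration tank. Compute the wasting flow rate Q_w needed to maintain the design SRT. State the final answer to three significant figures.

With mixed-liquor wasting, θ_c = V/Q_w, so Q_w = V/θ_c = 275.0/6.20 = 44.35 m³/d.

Q_w ≈ 44.4 m³/d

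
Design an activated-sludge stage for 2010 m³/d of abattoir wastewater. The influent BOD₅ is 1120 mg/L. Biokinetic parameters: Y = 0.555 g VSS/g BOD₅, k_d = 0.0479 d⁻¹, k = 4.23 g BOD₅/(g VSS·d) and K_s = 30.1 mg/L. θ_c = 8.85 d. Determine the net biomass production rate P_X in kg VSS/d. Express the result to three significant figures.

Effluent substrate depends only on kinetics and SRT: S = K_s(1 + k_d θ_c) / [θ_c(Yk − k_d) − 1] = 30.1 × (1 + 0.0479 × 8.85) / [8.85 × (0.555 × 4.23 − 0.0479) − 1] = 42.86 / 19.35 = 2.215 mg/L.
The observed yield is Y_obs = Y/(1 + k_d·θ_c) = 0.555 / (1 + 0.0479 × 8.85) = 0.555 / 1.424 = 0.3898 g VSS per g BOD₅ removed.
Q·(S₀ − S) = 2010 × (1120 − 2.21) × 10⁻³ = 2247 kg/d removed.
So the net sludge growth is P_X = 0.3898 × 2247 = 875.7 kg VSS/d.

P_X ≈ 876 kg VSS/d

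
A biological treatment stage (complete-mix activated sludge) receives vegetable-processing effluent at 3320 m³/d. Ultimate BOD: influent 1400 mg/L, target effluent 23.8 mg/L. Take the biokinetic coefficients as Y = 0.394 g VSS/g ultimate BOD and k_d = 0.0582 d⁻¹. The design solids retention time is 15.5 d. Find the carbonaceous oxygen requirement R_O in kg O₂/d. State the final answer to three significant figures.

Correct the yield for decay: Y_obs = Y/(1 + k_d θ_c) = 0.394 / (1 + 0.0582 × 15.5) = 0.394 / 1.902 = 0.2071.
ΔS = 1400 − 23.8 = 1376 mg/L, so the substrate removal rate is 3320 × 1376/1000 = 4569 kg ultimate BOD/d.
Net sludge production P_X = 0.2071 × 4569 = 946.4 kg VSS/d.
R_O = Q·(S₀ − S) − 1.42·P_X = 4569 − 1.42 × 946.4 = 3225 kg O₂/d.

R_O ≈ 3230 kg O₂/d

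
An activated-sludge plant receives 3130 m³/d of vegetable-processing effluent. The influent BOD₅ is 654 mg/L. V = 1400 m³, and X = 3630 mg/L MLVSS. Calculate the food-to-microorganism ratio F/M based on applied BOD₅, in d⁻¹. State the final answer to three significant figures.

F/M = Q·S₀ / (V·X) = 3130 × 654 / (1400 × 3630) = 0.4028 g BOD₅·(g VSS·d)⁻¹.

F/M ≈ 0.403 d⁻¹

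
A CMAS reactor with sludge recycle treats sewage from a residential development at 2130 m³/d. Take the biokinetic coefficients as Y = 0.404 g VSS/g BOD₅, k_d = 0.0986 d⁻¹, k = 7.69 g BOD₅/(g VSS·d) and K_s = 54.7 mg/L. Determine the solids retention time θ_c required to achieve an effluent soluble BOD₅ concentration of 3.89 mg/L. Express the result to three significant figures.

At the target effluent, Y k S/(K_s+S) = 0.404×7.69×3.89/58.59 = 0.2063 d⁻¹.
Then 1/θ_c = μ − k_d = 0.2063 − 0.0986 = 0.1077 d⁻¹, giving θ_c = 9.288 d.

θ_c ≈ 9.29 d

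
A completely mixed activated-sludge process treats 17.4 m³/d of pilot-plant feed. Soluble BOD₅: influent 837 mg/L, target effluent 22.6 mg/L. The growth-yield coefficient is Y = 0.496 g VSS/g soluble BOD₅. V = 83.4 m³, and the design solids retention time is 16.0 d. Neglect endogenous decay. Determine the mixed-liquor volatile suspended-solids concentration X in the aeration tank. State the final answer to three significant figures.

From V·X = Y·Q·(S₀ − S)·θ_c (decay neglected): X = 0.496 × 17.4 × (837 − 22.6) × 16.0 / 83.4 = 1348 mg/L.

X ≈ 1350 mg/L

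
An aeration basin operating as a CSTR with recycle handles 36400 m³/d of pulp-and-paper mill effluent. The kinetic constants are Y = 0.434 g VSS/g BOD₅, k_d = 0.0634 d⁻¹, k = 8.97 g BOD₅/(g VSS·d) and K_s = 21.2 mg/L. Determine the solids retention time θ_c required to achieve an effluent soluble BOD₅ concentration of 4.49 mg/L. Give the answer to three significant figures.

θ_c ≈ 1.62 d

From 1/θ_c = Y·k·S/(K_s + S) − k_d: Y·k·S/(K_s+S) = 0.434 × 8.97 × 4.49 / (21.2 + 4.49) = 0.6804 d⁻¹.
Then 1/θ_c = μ − k_d = 0.6804 − 0.0634 = 0.6170 d⁻¹, giving θ_c = 1.621 d.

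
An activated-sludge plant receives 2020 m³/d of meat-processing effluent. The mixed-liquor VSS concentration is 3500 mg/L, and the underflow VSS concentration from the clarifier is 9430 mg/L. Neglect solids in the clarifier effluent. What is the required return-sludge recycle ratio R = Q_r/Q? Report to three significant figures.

Mass balance around the secondary clarifier (neglecting effluent solids): R = X / (X_r − X) = 3500 / (9430 − 3500) = 0.5902.

R ≈ 0.590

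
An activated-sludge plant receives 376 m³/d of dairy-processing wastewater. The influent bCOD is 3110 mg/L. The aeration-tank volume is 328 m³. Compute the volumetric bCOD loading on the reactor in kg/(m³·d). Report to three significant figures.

L_v ≈ 3.57 kg bCOD/(m³·d)

L_v = Q S₀ / V = 376 × 3110 × 10⁻³ / 328.0 = 3.565 kg/(m³·d).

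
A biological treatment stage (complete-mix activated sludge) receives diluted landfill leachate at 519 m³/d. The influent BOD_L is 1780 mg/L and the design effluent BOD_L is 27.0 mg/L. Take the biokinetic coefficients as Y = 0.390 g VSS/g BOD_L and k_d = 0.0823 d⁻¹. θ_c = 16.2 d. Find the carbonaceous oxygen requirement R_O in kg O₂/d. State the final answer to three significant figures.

R_O ≈ 694 kg O₂/d

Observed yield with endogenous decay: Y_obs = Y / (1 + k_d·θ_c) = 0.390 / (1 + 0.0823 × 16.2) = 0.390 / 2.333 = 0.1671 g VSS/g BOD_L.
Mass of BOD_L removed per day: Q(S₀ − S) = 519 × 1753 g/m³ = 909.8 kg/d.
Net sludge production P_X = 0.1671 × 909.8 = 152.1 kg VSS/d.
Carbonaceous O₂ demand = substrate oxidised − cell-mass equivalent = 909.8 − 1.42 × 152.1 = 693.9 kg O₂/d.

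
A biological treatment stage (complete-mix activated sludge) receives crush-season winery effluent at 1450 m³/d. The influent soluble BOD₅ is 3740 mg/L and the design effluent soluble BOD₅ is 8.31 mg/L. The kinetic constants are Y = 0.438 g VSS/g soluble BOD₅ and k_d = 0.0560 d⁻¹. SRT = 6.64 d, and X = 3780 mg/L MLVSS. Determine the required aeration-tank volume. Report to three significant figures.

V ≈ 3030 m³

From the SRT design equation V = Y Q (S₀−S) θ_c / [X (1 + k_d θ_c)] = 0.438 × 1450 × (3740 − 8.31) × 6.64 / [3780 × (1 + 0.0560 × 6.64)] = 1.57×10^7 / 5186 = 3035 m³.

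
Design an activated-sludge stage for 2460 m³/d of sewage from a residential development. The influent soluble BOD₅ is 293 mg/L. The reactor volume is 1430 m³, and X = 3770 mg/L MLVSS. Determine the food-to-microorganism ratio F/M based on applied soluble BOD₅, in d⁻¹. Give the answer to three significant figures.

F/M ≈ 0.134 d⁻¹

Food-to-microorganism ratio F/M = Q S₀ / (V X) = 2460 × 293 / (1430 × 3770) = 0.1337 d⁻¹.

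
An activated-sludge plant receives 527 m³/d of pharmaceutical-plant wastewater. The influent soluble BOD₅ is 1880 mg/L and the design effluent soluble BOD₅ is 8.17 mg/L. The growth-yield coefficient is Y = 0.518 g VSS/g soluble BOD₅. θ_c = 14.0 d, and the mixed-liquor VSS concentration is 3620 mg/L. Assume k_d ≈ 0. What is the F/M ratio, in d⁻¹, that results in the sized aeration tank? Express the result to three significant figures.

With k_d = 0 the design equation reduces to V = Y Q (S₀−S) θ_c / X = 0.518 × 527 × (1880 − 8.17) × 14.0 / 3620 = 1976 m³.
F/M = applied load / biomass = Q·S₀/(V·X) = 527 × 1880 / (1976 × 3620) = 0.1385 d⁻¹.

F/M ≈ 0.138 d⁻¹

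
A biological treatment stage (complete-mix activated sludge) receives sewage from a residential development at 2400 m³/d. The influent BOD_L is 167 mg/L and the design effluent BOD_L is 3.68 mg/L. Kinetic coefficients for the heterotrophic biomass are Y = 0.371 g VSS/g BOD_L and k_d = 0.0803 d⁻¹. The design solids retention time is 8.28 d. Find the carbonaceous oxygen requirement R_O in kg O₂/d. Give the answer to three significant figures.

R_O ≈ 268 kg O₂/d

Y_obs = Y / (1 + k_d θ_c) = 0.371 / (1 + 0.0803 × 8.28) = 0.371 / 1.665 = 0.2228.
ΔS = 167 − 3.68 = 163.3 mg/L, so the substrate removal rate is 2400 × 163.3/1000 = 392.0 kg BOD_L/d.
Net sludge production P_X = 0.2228 × 392.0 = 87.35 kg VSS/d.
R_O = Q·ΔS − 1.42 P_X = 392.0 − 124.0 = 267.9 kg O₂/d.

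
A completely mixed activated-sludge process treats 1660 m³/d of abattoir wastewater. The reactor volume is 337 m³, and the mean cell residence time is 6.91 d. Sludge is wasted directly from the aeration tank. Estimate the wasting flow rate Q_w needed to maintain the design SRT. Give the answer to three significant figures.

With mixed-liquor wasting, θ_c = V/Q_w, so Q_w = V/θ_c = 337.0/6.91 = 48.77 m³/d.

Q_w ≈ 48.8 m³/d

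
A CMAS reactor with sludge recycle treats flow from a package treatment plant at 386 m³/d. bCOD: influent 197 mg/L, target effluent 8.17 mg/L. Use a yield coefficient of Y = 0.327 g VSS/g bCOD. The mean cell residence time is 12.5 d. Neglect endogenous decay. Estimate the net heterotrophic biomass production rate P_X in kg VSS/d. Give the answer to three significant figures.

Since k_d ≈ 0, Y_obs = Y = 0.327 g VSS/g bCOD.
ΔS = 197 − 8.17 = 188.8 mg/L, so the substrate removal rate is 386 × 188.8/1000 = 72.89 kg bCOD/d.
So the net sludge growth is P_X = 0.3270 × 72.89 = 23.83 kg VSS/d.

P_X ≈ 23.8 kg VSS/d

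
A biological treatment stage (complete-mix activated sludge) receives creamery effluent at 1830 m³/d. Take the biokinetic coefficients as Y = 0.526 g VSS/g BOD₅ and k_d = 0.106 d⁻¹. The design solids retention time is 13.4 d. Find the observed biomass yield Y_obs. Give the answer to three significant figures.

Y_obs ≈ 0.217 g VSS/g BOD₅

Y_obs = Y / (1 + k_d θ_c) = 0.526 / (1 + 0.106 × 13.4) = 0.526 / 2.420 = 0.2173.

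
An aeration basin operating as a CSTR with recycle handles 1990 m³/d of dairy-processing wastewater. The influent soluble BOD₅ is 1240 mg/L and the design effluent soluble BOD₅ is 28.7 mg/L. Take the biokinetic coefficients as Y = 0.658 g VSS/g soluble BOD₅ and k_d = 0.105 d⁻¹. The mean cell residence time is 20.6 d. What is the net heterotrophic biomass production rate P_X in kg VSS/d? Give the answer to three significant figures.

P_X ≈ 501 kg VSS/d

Observed yield with endogenous decay: Y_obs = Y / (1 + k_d·θ_c) = 0.658 / (1 + 0.105 × 20.6) = 0.658 / 3.163 = 0.2080 g VSS/g soluble BOD₅.
Q·(S₀ − S) = 1990 × (1240 − 28.7) × 10⁻³ = 2410 kg/d removed.
P_X = Y_obs · Q(S₀ − S) = 0.2080 × 2410 = 501.5 kg VSS/d.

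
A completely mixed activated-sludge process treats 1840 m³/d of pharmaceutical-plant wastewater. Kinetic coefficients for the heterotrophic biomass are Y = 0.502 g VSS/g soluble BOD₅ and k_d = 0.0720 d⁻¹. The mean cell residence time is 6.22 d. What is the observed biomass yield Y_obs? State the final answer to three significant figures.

Y_obs = Y / (1 + k_d θ_c) = 0.502 / (1 + 0.0720 × 6.22) = 0.502 / 1.448 = 0.3467.

Y_obs ≈ 0.347 g VSS/g soluble BOD₅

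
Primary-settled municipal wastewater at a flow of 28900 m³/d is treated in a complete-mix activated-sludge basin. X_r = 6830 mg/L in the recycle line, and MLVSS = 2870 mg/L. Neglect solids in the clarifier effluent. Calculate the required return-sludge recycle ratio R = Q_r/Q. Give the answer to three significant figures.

R ≈ 0.725

Solids balance on the clarifier gives (1+R)X = R·X_r, so R = X/(X_r − X) = 2870 / (6830 − 2870) = 0.7247.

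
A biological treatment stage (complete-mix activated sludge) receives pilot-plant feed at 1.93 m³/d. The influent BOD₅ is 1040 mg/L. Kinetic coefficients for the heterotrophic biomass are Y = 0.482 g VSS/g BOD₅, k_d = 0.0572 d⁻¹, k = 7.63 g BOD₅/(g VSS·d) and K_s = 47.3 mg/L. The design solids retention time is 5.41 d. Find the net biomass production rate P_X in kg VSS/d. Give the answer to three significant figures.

P_X ≈ 0.736 kg VSS/d

Effluent substrate depends only on kinetics and SRT: S = K_s(1 + k_d θ_c) / [θ_c(Yk − k_d) − 1] = 47.3 × (1 + 0.0572 × 5.41) / [5.41 × (0.482 × 7.63 − 0.0572) − 1] = 61.94 / 18.59 = 3.332 mg/L.
Y_obs = Y / (1 + k_d θ_c) = 0.482 / (1 + 0.0572 × 5.41) = 0.482 / 1.309 = 0.3681.
Q·(S₀ − S) = 1.93 × (1040 − 3.33) × 10⁻³ = 2.001 kg/d removed.
P_X = Y_obs · Q(S₀ − S) = 0.3681 × 2.001 = 0.7365 kg VSS/d.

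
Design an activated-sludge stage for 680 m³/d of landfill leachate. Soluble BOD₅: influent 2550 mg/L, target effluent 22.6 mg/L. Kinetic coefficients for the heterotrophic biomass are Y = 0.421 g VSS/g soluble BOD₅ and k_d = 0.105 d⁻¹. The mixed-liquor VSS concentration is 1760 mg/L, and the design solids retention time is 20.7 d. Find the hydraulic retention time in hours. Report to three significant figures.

From the SRT design equation V = Y Q (S₀−S) θ_c / [X (1 + k_d θ_c)] = 0.421 × 680 × (2550 − 22.6) × 20.7 / [1760 × (1 + 0.105 × 20.7)] = 1.5×10^7 / 5585 = 2682 m³.
τ = V/Q = 2682/680 = 3.943 d, or 94.64 h.

τ ≈ 94.6 h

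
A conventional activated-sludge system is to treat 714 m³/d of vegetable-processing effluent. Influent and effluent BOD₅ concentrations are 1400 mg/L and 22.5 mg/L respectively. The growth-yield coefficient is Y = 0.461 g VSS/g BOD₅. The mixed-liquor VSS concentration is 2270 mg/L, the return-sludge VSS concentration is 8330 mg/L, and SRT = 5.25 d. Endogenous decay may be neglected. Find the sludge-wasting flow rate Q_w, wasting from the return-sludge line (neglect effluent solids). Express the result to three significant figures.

Q_w ≈ 54.4 m³/d

With k_d = 0 the design equation reduces to V = Y Q (S₀−S) θ_c / X = 0.461 × 714 × (1400 − 22.5) × 5.25 / 2270 = 1049 m³.
Wasting from the return line (neglecting effluent solids): Q_w = V·X / (θ_c·X_r) = 1049 × 2270 / (5.25 × 8330) = 54.43 m³/d.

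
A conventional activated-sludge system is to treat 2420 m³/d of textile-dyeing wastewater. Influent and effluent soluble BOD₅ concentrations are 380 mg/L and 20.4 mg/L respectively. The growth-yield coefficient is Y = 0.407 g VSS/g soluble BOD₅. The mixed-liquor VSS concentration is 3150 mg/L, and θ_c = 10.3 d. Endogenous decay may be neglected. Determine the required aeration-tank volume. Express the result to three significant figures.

With k_d = 0 the design equation reduces to V = Y Q (S₀−S) θ_c / X = 0.407 × 2420 × (380 − 20.4) × 10.3 / 3150 = 1158 m³.

V ≈ 1160 m³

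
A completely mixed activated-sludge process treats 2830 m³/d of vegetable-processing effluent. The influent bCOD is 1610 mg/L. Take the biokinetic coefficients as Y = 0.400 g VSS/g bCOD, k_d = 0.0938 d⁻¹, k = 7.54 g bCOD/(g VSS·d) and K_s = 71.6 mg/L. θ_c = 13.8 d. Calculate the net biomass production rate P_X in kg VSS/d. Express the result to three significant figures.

From the Monod/SRT balance for a CMAS, S = K_s·(1+k_d θ_c)/[θ_c·(Y k − k_d) − 1] = 71.6 × (1 + 0.0938 × 13.8) / [13.8 × (0.400 × 7.54 − 0.0938) − 1] = 164.3 / 39.33 = 4.177 mg/L.
Correct the yield for decay: Y_obs = Y/(1 + k_d θ_c) = 0.400 / (1 + 0.0938 × 13.8) = 0.400 / 2.294 = 0.1743.
Q·(S₀ − S) = 2830 × (1610 − 4.18) × 10⁻³ = 4544 kg/d removed.
Biomass produced: P_X = Y_obs·Q·ΔS = 0.1743 × 4544 ≈ 792.3 kg VSS/d.

P_X ≈ 792 kg VSS/d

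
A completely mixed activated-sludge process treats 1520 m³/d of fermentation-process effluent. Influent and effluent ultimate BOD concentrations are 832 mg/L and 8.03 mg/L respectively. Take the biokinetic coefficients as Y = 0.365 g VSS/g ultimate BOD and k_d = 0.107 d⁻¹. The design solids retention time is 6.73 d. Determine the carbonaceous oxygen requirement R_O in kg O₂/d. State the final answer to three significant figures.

Y_obs = Y / (1 + k_d θ_c) = 0.365 / (1 + 0.107 × 6.73) = 0.365 / 1.720 = 0.2122.
ΔS = 832 − 8.03 = 824.0 mg/L, so the substrate removal rate is 1520 × 824.0/1000 = 1252 kg ultimate BOD/d.
P_X = Y_obs·Q·(S₀ − S) = 0.2122 × 1252 = 265.8 kg VSS/d.
Carbonaceous O₂ demand = substrate oxidised − cell-mass equivalent = 1252 − 1.42 × 265.8 = 875.1 kg O₂/d.

R_O ≈ 875 kg O₂/d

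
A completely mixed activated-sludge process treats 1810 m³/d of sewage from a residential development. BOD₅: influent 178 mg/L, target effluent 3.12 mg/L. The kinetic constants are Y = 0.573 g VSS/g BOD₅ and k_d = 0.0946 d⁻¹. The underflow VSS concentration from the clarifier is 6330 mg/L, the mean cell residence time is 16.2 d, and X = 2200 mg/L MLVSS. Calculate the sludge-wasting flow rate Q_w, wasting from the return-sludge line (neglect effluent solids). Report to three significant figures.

Q_w ≈ 11.3 m³/d

From the SRT design equation V = Y Q (S₀−S) θ_c / [X (1 + k_d θ_c)] = 0.573 × 1810 × (178 − 3.12) × 16.2 / [2200 × (1 + 0.0946 × 16.2)] = 2.94×10^6 / 5572 = 527.4 m³.
Q_w = (V·X)/(θ_c X_r) = 527.4 × 2200 / (16.2 × 6330) = 11.31 m³/d.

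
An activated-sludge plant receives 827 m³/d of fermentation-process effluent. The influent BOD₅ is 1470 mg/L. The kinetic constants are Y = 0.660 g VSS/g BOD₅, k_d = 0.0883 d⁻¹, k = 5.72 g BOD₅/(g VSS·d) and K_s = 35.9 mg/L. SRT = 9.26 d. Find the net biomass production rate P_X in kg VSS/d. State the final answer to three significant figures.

P_X ≈ 441 kg VSS/d

From the Monod/SRT balance for a CMAS, S = K_s·(1+k_d θ_c)/[θ_c·(Y k − k_d) − 1] = 35.9 × (1 + 0.0883 × 9.26) / [9.26 × (0.660 × 5.72 − 0.0883) − 1] = 65.25 / 33.14 = 1.969 mg/L.
The observed yield is Y_obs = Y/(1 + k_d·θ_c) = 0.660 / (1 + 0.0883 × 9.26) = 0.660 / 1.818 = 0.3631 g VSS per g BOD₅ removed.
ΔS = 1470 − 1.97 = 1468 mg/L, so the substrate removal rate is 827 × 1468/1000 = 1214 kg BOD₅/d.
Net biomass production P_X = Y_obs × Q·(S₀ − S) = 0.3631 × 1214 = 440.8 kg VSS/d.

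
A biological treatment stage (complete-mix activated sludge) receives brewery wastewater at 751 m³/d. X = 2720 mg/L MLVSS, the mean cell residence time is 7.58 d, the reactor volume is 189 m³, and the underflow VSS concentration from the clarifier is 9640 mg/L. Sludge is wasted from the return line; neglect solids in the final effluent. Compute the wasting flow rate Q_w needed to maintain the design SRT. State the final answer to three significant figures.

θ_c = V·X/(Q_w·X_r) when wasting from the recycle, so Q_w = V·X/(θ_c·X_r) = 189.0 × 2720 / (7.58 × 9640) = 7.035 m³/d.

Q_w ≈ 7.04 m³/d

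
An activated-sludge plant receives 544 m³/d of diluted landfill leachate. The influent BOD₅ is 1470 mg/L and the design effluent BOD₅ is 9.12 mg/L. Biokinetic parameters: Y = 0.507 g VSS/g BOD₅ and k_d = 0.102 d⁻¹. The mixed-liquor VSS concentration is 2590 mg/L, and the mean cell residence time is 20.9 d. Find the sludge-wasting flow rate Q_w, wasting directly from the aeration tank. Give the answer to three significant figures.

Q_w ≈ 49.7 m³/d

Steady-state biomass mass balance: V·X·(1 + k_d·θ_c) = Y·Q·(S₀ − S)·θ_c, so V = 0.507 × 544 × (1470 − 9.12) × 20.9 / [2590 × (1 + 0.102 × 20.9)] = 8.42×10^6 / 8111 = 1038 m³.
With mixed-liquor wasting, θ_c = V/Q_w, so Q_w = V/θ_c = 1038/20.9 = 49.67 m³/d.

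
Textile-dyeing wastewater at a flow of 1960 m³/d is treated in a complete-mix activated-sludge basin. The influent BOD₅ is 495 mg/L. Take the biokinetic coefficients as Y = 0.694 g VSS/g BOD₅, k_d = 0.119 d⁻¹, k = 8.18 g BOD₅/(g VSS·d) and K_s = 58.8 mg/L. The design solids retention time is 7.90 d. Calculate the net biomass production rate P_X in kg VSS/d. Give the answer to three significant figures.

For a completely mixed reactor with recycle the Lawrence–McCarty relation gives S = K_s·(1 + k_d·θ_c) / [θ_c·(Y·k − k_d) − 1] = 58.8 × (1 + 0.119 × 7.90) / [7.90 × (0.694 × 8.18 − 0.119) − 1] = 114.1 / 42.91 = 2.659 mg/L.
Observed yield with endogenous decay: Y_obs = Y / (1 + k_d·θ_c) = 0.694 / (1 + 0.119 × 7.90) = 0.694 / 1.940 = 0.3577 g VSS/g BOD₅.
Mass of BOD₅ removed per day: Q(S₀ − S) = 1960 × 492.3 g/m³ = 965.0 kg/d.
P_X = Y_obs · Q(S₀ − S) = 0.3577 × 965.0 = 345.2 kg VSS/d.

P_X ≈ 345 kg VSS/d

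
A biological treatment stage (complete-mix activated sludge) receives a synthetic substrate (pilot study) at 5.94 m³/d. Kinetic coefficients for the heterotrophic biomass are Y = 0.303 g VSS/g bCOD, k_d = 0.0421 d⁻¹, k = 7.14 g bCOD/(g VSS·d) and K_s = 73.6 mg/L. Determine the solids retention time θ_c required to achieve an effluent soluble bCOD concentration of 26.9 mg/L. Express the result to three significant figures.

At the target effluent, Y k S/(K_s+S) = 0.303×7.14×26.9/100.5 = 0.5791 d⁻¹.
Then 1/θ_c = μ − k_d = 0.5791 − 0.0421 = 0.5370 d⁻¹, giving θ_c = 1.862 d.

θ_c ≈ 1.86 d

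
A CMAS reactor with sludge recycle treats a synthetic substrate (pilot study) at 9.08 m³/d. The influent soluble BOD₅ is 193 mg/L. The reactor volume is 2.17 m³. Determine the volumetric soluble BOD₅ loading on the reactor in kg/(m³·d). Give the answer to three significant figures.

Applied soluble BOD₅ load per unit volume = Q·S₀/V = (9.08 × 193/1000)/2.170 = 0.8076 kg soluble BOD₅·m⁻³·d⁻¹.

L_v ≈ 0.808 kg soluble BOD₅/(m³·d)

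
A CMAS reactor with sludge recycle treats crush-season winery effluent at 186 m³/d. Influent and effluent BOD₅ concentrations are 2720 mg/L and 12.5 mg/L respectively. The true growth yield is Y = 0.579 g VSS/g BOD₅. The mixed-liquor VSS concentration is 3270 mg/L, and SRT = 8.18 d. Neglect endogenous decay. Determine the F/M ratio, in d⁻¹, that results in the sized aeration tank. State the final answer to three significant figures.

V·X = Y·Q·ΔS·θ_c gives V = 0.579 × 186 × (2720 − 12.5) × 8.18 / 3270 = 729.4 m³.
Food-to-microorganism ratio F/M = Q S₀ / (V X) = 186 × 2720 / (729.4 × 3270) = 0.2121 d⁻¹.

F/M ≈ 0.212 d⁻¹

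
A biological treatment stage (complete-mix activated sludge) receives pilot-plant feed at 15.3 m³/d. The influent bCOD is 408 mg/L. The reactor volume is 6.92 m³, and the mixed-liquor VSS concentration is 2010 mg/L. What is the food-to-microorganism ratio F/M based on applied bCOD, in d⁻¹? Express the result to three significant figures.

Food-to-microorganism ratio F/M = Q S₀ / (V X) = 15.3 × 408 / (6.920 × 2010) = 0.4488 d⁻¹.

F/M ≈ 0.449 d⁻¹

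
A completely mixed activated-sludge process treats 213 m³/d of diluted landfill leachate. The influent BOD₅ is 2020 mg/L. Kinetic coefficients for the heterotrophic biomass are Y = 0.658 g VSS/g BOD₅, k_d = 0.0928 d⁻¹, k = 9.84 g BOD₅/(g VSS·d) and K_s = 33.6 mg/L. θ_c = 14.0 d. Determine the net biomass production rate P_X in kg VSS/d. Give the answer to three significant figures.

P_X ≈ 123 kg VSS/d

For a completely mixed reactor with recycle the Lawrence–McCarty relation gives S = K_s·(1 + k_d·θ_c) / [θ_c·(Y·k − k_d) − 1] = 33.6 × (1 + 0.0928 × 14.0) / [14.0 × (0.658 × 9.84 − 0.0928) − 1] = 77.25 / 88.35 = 0.8744 mg/L.
The observed yield is Y_obs = Y/(1 + k_d·θ_c) = 0.658 / (1 + 0.0928 × 14.0) = 0.658 / 2.299 = 0.2862 g VSS per g BOD₅ removed.
Mass of BOD₅ removed per day: Q(S₀ − S) = 213 × 2019 g/m³ = 430.1 kg/d.
So the net sludge growth is P_X = 0.2862 × 430.1 = 123.1 kg VSS/d.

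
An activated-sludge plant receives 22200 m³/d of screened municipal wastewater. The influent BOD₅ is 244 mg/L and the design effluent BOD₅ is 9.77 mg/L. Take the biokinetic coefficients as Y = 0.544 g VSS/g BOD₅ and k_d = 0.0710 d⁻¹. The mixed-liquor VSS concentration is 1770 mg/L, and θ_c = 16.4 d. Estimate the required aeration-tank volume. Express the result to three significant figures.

Rearranging the biomass balance for a CMAS with decay, V = Y·Q·ΔS·θ_c / [X·(1+k_d θ_c)] = 0.544 × 22200 × (244 − 9.77) × 16.4 / [1770 × (1 + 0.0710 × 16.4)] = 4.64×10^7 / 3831 = 12110 m³.

V ≈ 12100 m³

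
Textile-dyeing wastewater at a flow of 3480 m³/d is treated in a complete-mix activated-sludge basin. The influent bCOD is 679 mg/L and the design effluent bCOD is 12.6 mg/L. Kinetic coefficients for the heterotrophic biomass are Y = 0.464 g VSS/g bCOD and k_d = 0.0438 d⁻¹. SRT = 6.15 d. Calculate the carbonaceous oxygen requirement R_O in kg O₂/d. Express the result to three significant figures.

R_O ≈ 1120 kg O₂/d

The observed yield is Y_obs = Y/(1 + k_d·θ_c) = 0.464 / (1 + 0.0438 × 6.15) = 0.464 / 1.269 = 0.3655 g VSS per g bCOD removed.
ΔS = 679 − 12.6 = 666.4 mg/L, so the substrate removal rate is 3480 × 666.4/1000 = 2319 kg bCOD/d.
Net sludge production P_X = 0.3655 × 2319 = 847.7 kg VSS/d.
R_O = Q·(S₀ − S) − 1.42·P_X = 2319 − 1.42 × 847.7 = 1115 kg O₂/d.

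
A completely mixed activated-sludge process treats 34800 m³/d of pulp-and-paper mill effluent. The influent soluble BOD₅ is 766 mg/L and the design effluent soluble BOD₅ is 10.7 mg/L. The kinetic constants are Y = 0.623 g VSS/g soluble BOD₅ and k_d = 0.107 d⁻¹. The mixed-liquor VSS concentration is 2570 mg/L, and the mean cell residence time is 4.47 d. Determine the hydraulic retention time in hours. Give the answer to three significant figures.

Rearranging the biomass balance for a CMAS with decay, V = Y·Q·ΔS·θ_c / [X·(1+k_d θ_c)] = 0.623 × 34800 × (766 − 10.7) × 4.47 / [2570 × (1 + 0.107 × 4.47)] = 7.32×10^7 / 3799 = 19266 m³.
τ = V/Q = 19266/34800 = 0.5536 d, or 13.29 h.

τ ≈ 13.3 h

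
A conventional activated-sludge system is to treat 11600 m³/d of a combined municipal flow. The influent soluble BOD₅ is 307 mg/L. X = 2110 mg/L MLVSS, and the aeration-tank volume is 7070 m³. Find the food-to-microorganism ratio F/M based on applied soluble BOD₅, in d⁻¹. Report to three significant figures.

F/M = Q·S₀ / (V·X) = 11600 × 307 / (7070 × 2110) = 0.2387 g soluble BOD₅·(g VSS·d)⁻¹.

F/M ≈ 0.239 d⁻¹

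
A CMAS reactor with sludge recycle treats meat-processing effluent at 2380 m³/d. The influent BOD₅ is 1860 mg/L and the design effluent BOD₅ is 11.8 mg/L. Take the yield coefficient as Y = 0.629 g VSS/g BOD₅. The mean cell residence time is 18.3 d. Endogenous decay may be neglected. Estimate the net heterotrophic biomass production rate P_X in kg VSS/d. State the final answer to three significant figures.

With endogenous decay neglected, the observed yield equals the true yield: Y_obs = Y = 0.629 g VSS/g BOD₅.
ΔS = 1860 − 11.8 = 1848 mg/L, so the substrate removal rate is 2380 × 1848/1000 = 4399 kg BOD₅/d.
P_X = Y_obs · Q(S₀ − S) = 0.6290 × 4399 = 2767 kg VSS/d.

P_X ≈ 2770 kg VSS/d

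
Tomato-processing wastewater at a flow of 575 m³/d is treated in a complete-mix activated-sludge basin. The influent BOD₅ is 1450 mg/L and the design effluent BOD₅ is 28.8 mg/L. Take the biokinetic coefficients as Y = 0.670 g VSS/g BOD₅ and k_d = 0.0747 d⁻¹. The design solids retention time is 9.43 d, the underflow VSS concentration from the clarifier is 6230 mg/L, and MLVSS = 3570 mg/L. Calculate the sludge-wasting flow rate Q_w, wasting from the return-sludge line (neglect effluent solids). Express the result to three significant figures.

Q_w ≈ 51.6 m³/d

Steady-state biomass mass balance: V·X·(1 + k_d·θ_c) = Y·Q·(S₀ − S)·θ_c, so V = 0.670 × 575 × (1450 − 28.8) × 9.43 / [3570 × (1 + 0.0747 × 9.43)] = 5.16×10^6 / 6085 = 848.5 m³.
Q_w = (V·X)/(θ_c X_r) = 848.5 × 3570 / (9.43 × 6230) = 51.56 m³/d.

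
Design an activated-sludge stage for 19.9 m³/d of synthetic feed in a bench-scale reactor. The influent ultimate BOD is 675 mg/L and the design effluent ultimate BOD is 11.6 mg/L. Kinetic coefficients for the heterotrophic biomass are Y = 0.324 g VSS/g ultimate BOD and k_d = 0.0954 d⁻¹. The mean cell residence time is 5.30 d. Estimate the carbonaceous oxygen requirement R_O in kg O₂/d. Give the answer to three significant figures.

R_O ≈ 9.17 kg O₂/d

Correct the yield for decay: Y_obs = Y/(1 + k_d θ_c) = 0.324 / (1 + 0.0954 × 5.30) = 0.324 / 1.506 = 0.2152.
Mass of ultimate BOD removed per day: Q(S₀ − S) = 19.9 × 663.4 g/m³ = 13.20 kg/d.
P_X = Y_obs·Q·(S₀ − S) = 0.2152 × 13.20 = 2.841 kg VSS/d.
R_O = Q·ΔS − 1.42 P_X = 13.20 − 4.034 = 9.168 kg O₂/d.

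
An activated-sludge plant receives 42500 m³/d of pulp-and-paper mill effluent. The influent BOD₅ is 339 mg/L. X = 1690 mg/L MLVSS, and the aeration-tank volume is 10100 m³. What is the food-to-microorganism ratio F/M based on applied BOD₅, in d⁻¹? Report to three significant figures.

F/M ≈ 0.844 d⁻¹

Food-to-microorganism ratio F/M = Q S₀ / (V X) = 42500 × 339 / (10100 × 1690) = 0.8441 d⁻¹.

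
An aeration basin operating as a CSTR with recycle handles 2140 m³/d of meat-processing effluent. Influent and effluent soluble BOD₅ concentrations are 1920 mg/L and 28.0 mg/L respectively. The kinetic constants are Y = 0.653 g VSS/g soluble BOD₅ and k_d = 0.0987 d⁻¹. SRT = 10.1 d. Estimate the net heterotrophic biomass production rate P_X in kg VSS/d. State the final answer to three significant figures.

P_X ≈ 1320 kg VSS/d

The observed yield is Y_obs = Y/(1 + k_d·θ_c) = 0.653 / (1 + 0.0987 × 10.1) = 0.653 / 1.997 = 0.3270 g VSS per g soluble BOD₅ removed.
Mass of soluble BOD₅ removed per day: Q(S₀ − S) = 2140 × 1892 g/m³ = 4049 kg/d.
Net biomass production P_X = Y_obs × Q·(S₀ − S) = 0.3270 × 4049 = 1324 kg VSS/d.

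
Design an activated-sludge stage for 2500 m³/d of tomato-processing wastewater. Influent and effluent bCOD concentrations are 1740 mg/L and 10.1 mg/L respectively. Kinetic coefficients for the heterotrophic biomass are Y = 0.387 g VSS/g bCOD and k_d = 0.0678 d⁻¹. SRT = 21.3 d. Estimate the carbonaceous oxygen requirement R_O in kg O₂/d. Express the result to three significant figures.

The observed yield is Y_obs = Y/(1 + k_d·θ_c) = 0.387 / (1 + 0.0678 × 21.3) = 0.387 / 2.444 = 0.1583 g VSS per g bCOD removed.
Substrate removed = Q·(S₀ − S) = 2500 m³/d × (1740 − 10.1) g/m³ = 4.32×10^6 g/d = 4325 kg/d.
Biomass synthesised: P_X = Y_obs × 4325 = 684.8 kg VSS/d.
Carbonaceous O₂ demand = substrate oxidised − cell-mass equivalent = 4325 − 1.42 × 684.8 = 3352 kg O₂/d.

R_O ≈ 3350 kg O₂/d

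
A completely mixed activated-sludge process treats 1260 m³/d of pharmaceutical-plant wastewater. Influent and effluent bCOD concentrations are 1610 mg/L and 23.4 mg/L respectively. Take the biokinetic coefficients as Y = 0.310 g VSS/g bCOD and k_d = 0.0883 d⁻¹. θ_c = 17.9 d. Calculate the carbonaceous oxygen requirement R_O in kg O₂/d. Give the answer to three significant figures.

R_O ≈ 1660 kg O₂/d

Correct the yield for decay: Y_obs = Y/(1 + k_d θ_c) = 0.310 / (1 + 0.0883 × 17.9) = 0.310 / 2.581 = 0.1201.
ΔS = 1610 − 23.4 = 1587 mg/L, so the substrate removal rate is 1260 × 1587/1000 = 1999 kg bCOD/d.
Biomass synthesised: P_X = Y_obs × 1999 = 240.2 kg VSS/d.
R_O = Q·ΔS − 1.42 P_X = 1999 − 341.0 = 1658 kg O₂/d.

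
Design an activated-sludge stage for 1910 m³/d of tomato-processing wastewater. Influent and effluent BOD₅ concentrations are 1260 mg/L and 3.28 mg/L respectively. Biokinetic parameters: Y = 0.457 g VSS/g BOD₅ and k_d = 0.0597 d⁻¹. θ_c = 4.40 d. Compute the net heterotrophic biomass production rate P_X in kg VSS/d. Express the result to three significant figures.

Y_obs = Y / (1 + k_d θ_c) = 0.457 / (1 + 0.0597 × 4.40) = 0.457 / 1.263 = 0.3619.
Q·(S₀ − S) = 1910 × (1260 − 3.28) × 10⁻³ = 2400 kg/d removed.
So the net sludge growth is P_X = 0.3619 × 2400 = 868.7 kg VSS/d.

P_X ≈ 869 kg VSS/d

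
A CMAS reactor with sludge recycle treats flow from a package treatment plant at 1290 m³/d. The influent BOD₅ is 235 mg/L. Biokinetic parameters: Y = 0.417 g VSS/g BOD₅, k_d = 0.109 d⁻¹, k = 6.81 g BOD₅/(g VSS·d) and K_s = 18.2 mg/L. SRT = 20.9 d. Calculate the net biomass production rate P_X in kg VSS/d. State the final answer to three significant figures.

P_X ≈ 38.4 kg VSS/d

From the Monod/SRT balance for a CMAS, S = K_s·(1+k_d θ_c)/[θ_c·(Y k − k_d) − 1] = 18.2 × (1 + 0.109 × 20.9) / [20.9 × (0.417 × 6.81 − 0.109) − 1] = 59.66 / 56.07 = 1.064 mg/L.
Y_obs = Y / (1 + k_d θ_c) = 0.417 / (1 + 0.109 × 20.9) = 0.417 / 3.278 = 0.1272.
Q·(S₀ − S) = 1290 × (235 − 1.06) × 10⁻³ = 301.8 kg/d removed.
Net biomass production P_X = Y_obs × Q·(S₀ − S) = 0.1272 × 301.8 = 38.39 kg VSS/d.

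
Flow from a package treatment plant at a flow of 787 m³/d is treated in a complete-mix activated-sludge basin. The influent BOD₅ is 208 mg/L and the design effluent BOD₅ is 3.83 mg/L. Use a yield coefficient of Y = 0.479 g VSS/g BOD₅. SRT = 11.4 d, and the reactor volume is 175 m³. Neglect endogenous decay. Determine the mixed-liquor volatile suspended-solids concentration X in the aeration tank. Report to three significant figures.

From V·X = Y·Q·(S₀ − S)·θ_c (decay neglected): X = 0.479 × 787 × (208 − 3.83) × 11.4 / 175 = 5014 mg/L.

X ≈ 5010 mg/L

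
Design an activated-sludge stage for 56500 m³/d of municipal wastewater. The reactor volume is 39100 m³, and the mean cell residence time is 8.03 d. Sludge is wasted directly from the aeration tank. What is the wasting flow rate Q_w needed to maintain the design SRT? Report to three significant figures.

Q_w ≈ 4870 m³/d

Wasting from the aeration tank: Q_w = V / θ_c = 39100 / 8.03 = 4869 m³/d.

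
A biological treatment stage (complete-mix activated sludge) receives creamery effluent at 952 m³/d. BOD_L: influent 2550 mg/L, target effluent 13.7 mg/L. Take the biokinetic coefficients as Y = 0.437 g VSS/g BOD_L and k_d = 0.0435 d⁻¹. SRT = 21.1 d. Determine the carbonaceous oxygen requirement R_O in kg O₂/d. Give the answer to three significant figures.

R_O ≈ 1630 kg O₂/d

Correct the yield for decay: Y_obs = Y/(1 + k_d θ_c) = 0.437 / (1 + 0.0435 × 21.1) = 0.437 / 1.918 = 0.2279.
ΔS = 2550 − 13.7 = 2536 mg/L, so the substrate removal rate is 952 × 2536/1000 = 2415 kg BOD_L/d.
Biomass synthesised: P_X = Y_obs × 2415 = 550.2 kg VSS/d.
R_O = Q·(S₀ − S) − 1.42·P_X = 2415 − 1.42 × 550.2 = 1633 kg O₂/d.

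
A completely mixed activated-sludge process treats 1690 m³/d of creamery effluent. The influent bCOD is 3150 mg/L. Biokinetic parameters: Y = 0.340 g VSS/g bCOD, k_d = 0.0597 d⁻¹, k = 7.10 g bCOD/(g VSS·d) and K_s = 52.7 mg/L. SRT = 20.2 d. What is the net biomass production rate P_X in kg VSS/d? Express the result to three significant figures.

P_X ≈ 820 kg VSS/d

From the Monod/SRT balance for a CMAS, S = K_s·(1+k_d θ_c)/[θ_c·(Y k − k_d) − 1] = 52.7 × (1 + 0.0597 × 20.2) / [20.2 × (0.340 × 7.10 − 0.0597) − 1] = 116.3 / 46.56 = 2.497 mg/L.
Correct the yield for decay: Y_obs = Y/(1 + k_d θ_c) = 0.340 / (1 + 0.0597 × 20.2) = 0.340 / 2.206 = 0.1541.
ΔS = 3150 − 2.50 = 3148 mg/L, so the substrate removal rate is 1690 × 3148/1000 = 5319 kg bCOD/d.
Biomass produced: P_X = Y_obs·Q·ΔS = 0.1541 × 5319 ≈ 819.9 kg VSS/d.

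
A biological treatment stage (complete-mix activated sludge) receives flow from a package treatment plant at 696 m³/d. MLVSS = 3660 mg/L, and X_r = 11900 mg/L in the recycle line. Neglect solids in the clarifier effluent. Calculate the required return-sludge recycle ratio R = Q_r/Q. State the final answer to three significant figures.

R = Q_r/Q = X/(X_r − X) = 3660 / (11900 − 3660) = 0.4442.

R ≈ 0.444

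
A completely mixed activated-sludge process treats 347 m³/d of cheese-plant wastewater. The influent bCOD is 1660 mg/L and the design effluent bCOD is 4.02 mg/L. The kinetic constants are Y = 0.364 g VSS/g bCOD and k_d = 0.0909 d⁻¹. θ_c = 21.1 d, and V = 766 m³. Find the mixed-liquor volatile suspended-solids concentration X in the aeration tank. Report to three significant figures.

X ≈ 1970 mg/L

X = Y·Q·ΔS·θ_c / [V·(1 + k_d θ_c)] = 0.364 × 347 × (1660 − 4.02) × 21.1 / [766 × (1 + 0.0909 × 21.1)] = 1974 mg/L.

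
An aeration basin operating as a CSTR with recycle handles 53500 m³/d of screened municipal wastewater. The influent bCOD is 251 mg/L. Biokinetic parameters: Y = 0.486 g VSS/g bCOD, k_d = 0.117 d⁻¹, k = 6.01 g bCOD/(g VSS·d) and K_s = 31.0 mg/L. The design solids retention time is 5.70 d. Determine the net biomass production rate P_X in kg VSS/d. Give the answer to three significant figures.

For a completely mixed reactor with recycle the Lawrence–McCarty relation gives S = K_s·(1 + k_d·θ_c) / [θ_c·(Y·k − k_d) − 1] = 31.0 × (1 + 0.117 × 5.70) / [5.70 × (0.486 × 6.01 − 0.117) − 1] = 51.67 / 14.98 = 3.449 mg/L.
Y_obs = Y / (1 + k_d θ_c) = 0.486 / (1 + 0.117 × 5.70) = 0.486 / 1.667 = 0.2916.
Substrate removed = Q·(S₀ − S) = 53500 m³/d × (251 − 3.45) g/m³ = 1.32×10^7 g/d = 13244 kg/d.
Net biomass production P_X = Y_obs × Q·(S₀ − S) = 0.2916 × 13244 = 3861 kg VSS/d.

P_X ≈ 3860 kg VSS/d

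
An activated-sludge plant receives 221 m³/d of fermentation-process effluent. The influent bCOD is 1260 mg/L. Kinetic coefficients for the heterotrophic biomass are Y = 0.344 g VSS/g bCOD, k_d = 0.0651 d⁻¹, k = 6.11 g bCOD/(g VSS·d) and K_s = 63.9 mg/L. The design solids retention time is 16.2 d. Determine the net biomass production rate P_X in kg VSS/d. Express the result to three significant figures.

Effluent substrate depends only on kinetics and SRT: S = K_s(1 + k_d θ_c) / [θ_c(Yk − k_d) − 1] = 63.9 × (1 + 0.0651 × 16.2) / [16.2 × (0.344 × 6.11 − 0.0651) − 1] = 131.3 / 32.00 = 4.103 mg/L.
Observed yield with endogenous decay: Y_obs = Y / (1 + k_d·θ_c) = 0.344 / (1 + 0.0651 × 16.2) = 0.344 / 2.055 = 0.1674 g VSS/g bCOD.
Mass of bCOD removed per day: Q(S₀ − S) = 221 × 1256 g/m³ = 277.6 kg/d.
Net biomass production P_X = Y_obs × Q·(S₀ − S) = 0.1674 × 277.6 = 46.47 kg VSS/d.

P_X ≈ 46.5 kg VSS/d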